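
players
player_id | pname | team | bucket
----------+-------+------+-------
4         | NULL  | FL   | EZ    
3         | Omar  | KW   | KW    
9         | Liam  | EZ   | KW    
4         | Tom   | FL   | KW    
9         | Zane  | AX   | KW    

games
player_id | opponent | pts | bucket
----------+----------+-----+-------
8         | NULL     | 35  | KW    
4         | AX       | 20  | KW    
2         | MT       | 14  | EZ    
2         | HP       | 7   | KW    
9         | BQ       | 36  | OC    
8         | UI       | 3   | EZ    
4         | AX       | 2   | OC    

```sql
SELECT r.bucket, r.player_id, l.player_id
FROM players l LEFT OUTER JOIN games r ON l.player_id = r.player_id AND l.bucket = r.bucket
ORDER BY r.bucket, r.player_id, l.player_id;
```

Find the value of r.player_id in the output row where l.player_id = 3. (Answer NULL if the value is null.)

NULL

LEFT JOIN keeps every row from `players`; unmatched rows get NULL for `games`'s columns.
Matching on l.player_id = r.player_id AND l.bucket = r.bucket.
- l[0] player_id=4, bucket=EZ → no match; kept with NULLs on the r side.
- l[1] player_id=3, bucket=KW → no match; kept with NULLs on the r side.
- l[2] player_id=9, bucket=KW → no match; kept with NULLs on the r side.
- l[3] player_id=4, bucket=KW → 1 match(es) in r → 1 row(s).
- l[4] player_id=9, bucket=KW → no match; kept with NULLs on the r side.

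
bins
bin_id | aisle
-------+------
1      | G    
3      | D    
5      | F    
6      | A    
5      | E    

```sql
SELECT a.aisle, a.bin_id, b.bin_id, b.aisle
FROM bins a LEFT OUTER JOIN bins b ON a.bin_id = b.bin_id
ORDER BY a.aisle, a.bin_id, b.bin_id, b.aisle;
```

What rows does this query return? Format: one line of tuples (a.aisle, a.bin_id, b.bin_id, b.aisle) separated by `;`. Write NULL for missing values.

(A, 6, 6, A); (D, 3, 3, D); (E, 5, 5, E); (E, 5, 5, F); (F, 5, 5, E); (F, 5, 5, F); (G, 1, 1, G)

LEFT JOIN keeps every row from `bins a`; unmatched rows get NULL for `bins b`'s columns.
Matching on a.bin_id = b.bin_id.
- a row (bin_id=1): matches 1 b row(s) → 1 output row(s).
- a row (bin_id=3): matches 1 b row(s) → 1 output row(s).
- a row (bin_id=5): matches 2 b row(s) → 2 output row(s).
- a row (bin_id=6): matches 1 b row(s) → 1 output row(s).
- a row (bin_id=5): matches 2 b row(s) → 2 output row(s).
After projecting and ordering:
a.aisle | a.bin_id | b.bin_id | b.aisle
A | 6 | 6 | A
D | 3 | 3 | D
E | 5 | 5 | E
E | 5 | 5 | F
F | 5 | 5 | E
F | 5 | 5 | F
G | 1 | 1 | G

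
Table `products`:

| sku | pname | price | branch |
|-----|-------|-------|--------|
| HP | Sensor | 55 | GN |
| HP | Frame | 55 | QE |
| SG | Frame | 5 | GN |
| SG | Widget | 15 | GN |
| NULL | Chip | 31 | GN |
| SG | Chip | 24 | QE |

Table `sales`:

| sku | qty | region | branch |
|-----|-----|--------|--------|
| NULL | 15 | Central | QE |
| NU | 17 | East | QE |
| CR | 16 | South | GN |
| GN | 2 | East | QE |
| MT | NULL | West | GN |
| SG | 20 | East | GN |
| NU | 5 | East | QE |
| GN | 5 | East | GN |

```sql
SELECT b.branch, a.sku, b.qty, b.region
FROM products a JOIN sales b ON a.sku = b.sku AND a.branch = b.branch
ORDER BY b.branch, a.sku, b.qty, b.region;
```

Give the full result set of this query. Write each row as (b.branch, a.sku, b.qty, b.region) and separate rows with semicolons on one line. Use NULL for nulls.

INNER JOIN keeps only pairs where the ON condition holds.
Matching on a.sku = b.sku AND a.branch = b.branch. A NULL in a compared column never satisfies the condition.
- a (sku=HP, branch=GN) has no partner → excluded.
- a (sku=HP, branch=QE) has no partner → excluded.
- a (sku=SG, branch=GN) pairs with 1 row(s) of b.
- a (sku=SG, branch=GN) pairs with 1 row(s) of b.
- a (sku=NULL, branch=GN) has no partner → excluded.
- a (sku=SG, branch=QE) has no partner → excluded.
After projecting and ordering:
b.branch | a.sku | b.qty | b.region
GN | SG | 20 | East
GN | SG | 20 | East

(GN, SG, 20, East); (GN, SG, 20, East)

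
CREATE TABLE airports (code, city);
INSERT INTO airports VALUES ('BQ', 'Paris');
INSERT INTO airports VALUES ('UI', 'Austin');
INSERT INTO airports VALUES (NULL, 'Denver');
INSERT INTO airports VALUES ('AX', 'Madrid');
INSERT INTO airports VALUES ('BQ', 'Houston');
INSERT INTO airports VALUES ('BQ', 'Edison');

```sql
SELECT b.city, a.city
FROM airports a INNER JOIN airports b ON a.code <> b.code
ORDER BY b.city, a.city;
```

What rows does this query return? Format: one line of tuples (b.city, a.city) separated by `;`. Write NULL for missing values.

(Austin, Edison); (Austin, Houston); (Austin, Madrid); (Austin, Paris); (Edison, Austin); (Edison, Madrid); (Houston, Austin); (Houston, Madrid); (Madrid, Austin); (Madrid, Edison); (Madrid, Houston); (Madrid, Paris); (Paris, Austin); (Paris, Madrid)

INNER JOIN keeps only pairs where the ON condition holds.
Matching on a.code <> b.code. A NULL in a compared column never satisfies the condition.
- code=BQ: 2 matching b row(s), so 2 row(s) emitted.
- code=UI: 4 matching b row(s), so 4 row(s) emitted.
- code=NULL: no matching b row, dropped.
- code=AX: 4 matching b row(s), so 4 row(s) emitted.
- code=BQ: 2 matching b row(s), so 2 row(s) emitted.
- code=BQ: 2 matching b row(s), so 2 row(s) emitted.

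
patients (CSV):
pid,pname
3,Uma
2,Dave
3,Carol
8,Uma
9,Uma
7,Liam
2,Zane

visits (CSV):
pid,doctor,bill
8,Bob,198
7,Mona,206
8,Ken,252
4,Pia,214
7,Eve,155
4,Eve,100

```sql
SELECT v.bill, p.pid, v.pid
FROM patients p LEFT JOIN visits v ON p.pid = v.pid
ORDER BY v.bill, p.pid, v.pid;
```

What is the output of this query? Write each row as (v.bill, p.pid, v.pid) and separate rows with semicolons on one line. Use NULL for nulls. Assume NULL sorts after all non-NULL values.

LEFT JOIN keeps every row from `patients`; unmatched rows get NULL for `visits`'s columns.
Matching on p.pid = v.pid.
Matched pairs: 4; unmatched p rows kept: 5.

(155, 7, 7); (198, 8, 8); (206, 7, 7); (252, 8, 8); (NULL, 2, NULL); (NULL, 2, NULL); (NULL, 3, NULL); (NULL, 3, NULL); (NULL, 9, NULL)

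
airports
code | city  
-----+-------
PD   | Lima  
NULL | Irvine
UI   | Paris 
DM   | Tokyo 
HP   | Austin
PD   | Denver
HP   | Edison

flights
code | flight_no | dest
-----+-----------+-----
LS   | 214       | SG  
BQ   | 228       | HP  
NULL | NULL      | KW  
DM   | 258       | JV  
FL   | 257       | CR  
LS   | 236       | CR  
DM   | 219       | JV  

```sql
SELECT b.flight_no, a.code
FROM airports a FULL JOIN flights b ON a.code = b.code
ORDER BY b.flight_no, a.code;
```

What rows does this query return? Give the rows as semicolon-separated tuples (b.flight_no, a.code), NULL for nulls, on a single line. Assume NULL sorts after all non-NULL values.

(214, NULL); (219, DM); (228, NULL); (236, NULL); (257, NULL); (258, DM); (NULL, HP); (NULL, HP); (NULL, PD); (NULL, PD); (NULL, UI); (NULL, NULL); (NULL, NULL)

FULL OUTER JOIN keeps every row from both sides; unmatched rows get NULL for the other side's columns.
Matching on a.code = b.code. A NULL in a compared column never satisfies the condition.
- code=PD: no b row matches, row kept with b columns NULL.
- code=NULL: no b row matches, row kept with b columns NULL.
- code=UI: no b row matches, row kept with b columns NULL.
- code=DM: 2 matching b row(s), so 2 row(s) emitted.
- code=HP: no b row matches, row kept with b columns NULL.
- code=PD: no b row matches, row kept with b columns NULL.
- code=HP: no b row matches, row kept with b columns NULL.
- plus 5 unmatched b row(s), each kept with NULL a columns.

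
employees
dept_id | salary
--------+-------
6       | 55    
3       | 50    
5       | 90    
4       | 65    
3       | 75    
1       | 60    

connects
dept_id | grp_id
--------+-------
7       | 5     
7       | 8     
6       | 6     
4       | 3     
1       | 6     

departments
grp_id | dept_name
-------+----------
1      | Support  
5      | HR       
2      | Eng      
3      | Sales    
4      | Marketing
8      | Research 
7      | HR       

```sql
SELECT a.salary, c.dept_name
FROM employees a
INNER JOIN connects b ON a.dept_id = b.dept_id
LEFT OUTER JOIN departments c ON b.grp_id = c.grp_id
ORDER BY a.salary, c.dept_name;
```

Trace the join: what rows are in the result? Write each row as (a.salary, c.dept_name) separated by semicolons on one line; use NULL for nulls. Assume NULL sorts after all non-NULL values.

Joins associate left-to-right: employees INNER JOIN connects on dept_id gives 3 intermediate row(s).
Then LEFT JOIN `departments c` on grp_id: each of those 3 rows is kept; rows whose b.grp_id has no match in c get NULL for c's columns.

(55, NULL); (60, NULL); (65, Sales)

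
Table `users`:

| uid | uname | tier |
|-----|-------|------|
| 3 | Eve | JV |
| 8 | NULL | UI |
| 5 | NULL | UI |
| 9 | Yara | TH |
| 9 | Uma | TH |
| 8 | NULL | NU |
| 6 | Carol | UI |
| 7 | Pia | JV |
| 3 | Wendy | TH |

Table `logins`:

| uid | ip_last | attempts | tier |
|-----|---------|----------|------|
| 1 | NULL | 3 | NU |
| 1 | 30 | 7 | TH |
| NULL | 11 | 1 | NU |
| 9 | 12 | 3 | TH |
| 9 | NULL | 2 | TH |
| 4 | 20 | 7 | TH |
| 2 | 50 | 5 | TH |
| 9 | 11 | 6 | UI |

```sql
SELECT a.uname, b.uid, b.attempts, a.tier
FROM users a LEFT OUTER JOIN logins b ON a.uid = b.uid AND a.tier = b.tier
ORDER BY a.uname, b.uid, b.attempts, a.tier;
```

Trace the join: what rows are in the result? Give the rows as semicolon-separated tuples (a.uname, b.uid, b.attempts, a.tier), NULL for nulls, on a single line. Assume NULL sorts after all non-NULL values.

LEFT JOIN keeps every row from `users`; unmatched rows get NULL for `logins`'s columns.
Matching on a.uid = b.uid AND a.tier = b.tier. A NULL in a compared column never satisfies the condition.
- uid=3, tier=JV: no b row matches, row kept with b columns NULL.
- uid=8, tier=UI: no b row matches, row kept with b columns NULL.
- uid=5, tier=UI: no b row matches, row kept with b columns NULL.
- uid=9, tier=TH: 2 matching b row(s), so 2 row(s) emitted.
- uid=9, tier=TH: 2 matching b row(s), so 2 row(s) emitted.
- uid=8, tier=NU: no b row matches, row kept with b columns NULL.
- uid=6, tier=UI: no b row matches, row kept with b columns NULL.
- uid=7, tier=JV: no b row matches, row kept with b columns NULL.
- uid=3, tier=TH: no b row matches, row kept with b columns NULL.

(Carol, NULL, NULL, UI); (Eve, NULL, NULL, JV); (Pia, NULL, NULL, JV); (Uma, 9, 2, TH); (Uma, 9, 3, TH); (Wendy, NULL, NULL, TH); (Yara, 9, 2, TH); (Yara, 9, 3, TH); (NULL, NULL, NULL, NU); (NULL, NULL, NULL, UI); (NULL, NULL, NULL, UI)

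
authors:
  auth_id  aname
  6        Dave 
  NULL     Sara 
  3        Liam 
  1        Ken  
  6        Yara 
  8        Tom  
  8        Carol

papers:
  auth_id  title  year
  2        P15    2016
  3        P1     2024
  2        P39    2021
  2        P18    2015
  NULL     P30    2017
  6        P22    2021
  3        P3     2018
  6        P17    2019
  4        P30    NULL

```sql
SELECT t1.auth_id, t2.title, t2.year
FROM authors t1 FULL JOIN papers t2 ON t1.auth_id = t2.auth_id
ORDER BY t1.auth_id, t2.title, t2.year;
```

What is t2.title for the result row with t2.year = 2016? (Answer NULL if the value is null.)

P15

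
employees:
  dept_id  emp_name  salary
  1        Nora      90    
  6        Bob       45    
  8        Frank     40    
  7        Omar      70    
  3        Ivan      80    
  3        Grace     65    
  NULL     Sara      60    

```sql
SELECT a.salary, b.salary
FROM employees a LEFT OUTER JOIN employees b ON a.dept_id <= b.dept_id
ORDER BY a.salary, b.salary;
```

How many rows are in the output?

LEFT JOIN keeps every row from `employees a`; unmatched rows get NULL for `employees b`'s columns.
Matching on a.dept_id <= b.dept_id. A NULL in a compared column never satisfies the condition.
- dept_id=1: 6 matching b row(s), so 6 row(s) emitted.
- dept_id=6: 3 matching b row(s), so 3 row(s) emitted.
- dept_id=8: 1 matching b row(s), so 1 row(s) emitted.
- dept_id=7: 2 matching b row(s), so 2 row(s) emitted.
- dept_id=3: 5 matching b row(s), so 5 row(s) emitted.
- dept_id=3: 5 matching b row(s), so 5 row(s) emitted.
- dept_id=NULL: no b row matches, row kept with b columns NULL.
Total: 22 matched + 1 padded = 23 rows.

23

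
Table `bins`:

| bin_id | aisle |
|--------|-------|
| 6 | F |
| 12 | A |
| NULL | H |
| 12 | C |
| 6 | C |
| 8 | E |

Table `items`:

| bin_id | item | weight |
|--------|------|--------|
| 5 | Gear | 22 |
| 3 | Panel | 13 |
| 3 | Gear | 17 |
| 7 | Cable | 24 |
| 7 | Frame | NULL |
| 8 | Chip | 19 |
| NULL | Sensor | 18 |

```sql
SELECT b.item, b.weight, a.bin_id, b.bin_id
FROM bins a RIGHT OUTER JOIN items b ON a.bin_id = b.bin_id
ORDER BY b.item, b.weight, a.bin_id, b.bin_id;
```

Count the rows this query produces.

RIGHT JOIN keeps every row from `items`; unmatched rows get NULL for `bins`'s columns.
Matching on a.bin_id = b.bin_id. A NULL in a compared column never satisfies the condition.
- a row (bin_id=6): no match.
- a row (bin_id=12): no match.
- a row (bin_id=NULL): no match.
- a row (bin_id=12): no match.
- a row (bin_id=6): no match.
- a row (bin_id=8): matches 1 b row(s) → 1 output row(s).
- 6 b row(s) had no a match → kept, a columns NULL.
Total: 1 matched + 6 padded = 7 rows.

7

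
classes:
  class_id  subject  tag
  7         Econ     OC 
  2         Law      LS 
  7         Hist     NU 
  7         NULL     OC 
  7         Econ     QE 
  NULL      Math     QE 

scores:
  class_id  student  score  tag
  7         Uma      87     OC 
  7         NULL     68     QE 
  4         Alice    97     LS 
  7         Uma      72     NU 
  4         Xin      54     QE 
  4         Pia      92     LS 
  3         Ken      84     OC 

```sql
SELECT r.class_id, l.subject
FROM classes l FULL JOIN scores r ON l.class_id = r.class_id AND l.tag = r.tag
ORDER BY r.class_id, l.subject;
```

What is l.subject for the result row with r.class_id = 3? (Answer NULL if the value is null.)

FULL OUTER JOIN keeps every row from both sides; unmatched rows get NULL for the other side's columns.
Matching on l.class_id = r.class_id AND l.tag = r.tag. A NULL in a compared column never satisfies the condition.
- l row (class_id=7, tag=OC): matches 1 r row(s) → 1 output row(s).
- l row (class_id=2, tag=LS): no match → kept, r columns NULL.
- l row (class_id=7, tag=NU): matches 1 r row(s) → 1 output row(s).
- l row (class_id=7, tag=OC): matches 1 r row(s) → 1 output row(s).
- l row (class_id=7, tag=QE): matches 1 r row(s) → 1 output row(s).
- l row (class_id=NULL, tag=QE): no match → kept, r columns NULL.
- 4 row(s) from r found no l partner → padded with NULL.

NULL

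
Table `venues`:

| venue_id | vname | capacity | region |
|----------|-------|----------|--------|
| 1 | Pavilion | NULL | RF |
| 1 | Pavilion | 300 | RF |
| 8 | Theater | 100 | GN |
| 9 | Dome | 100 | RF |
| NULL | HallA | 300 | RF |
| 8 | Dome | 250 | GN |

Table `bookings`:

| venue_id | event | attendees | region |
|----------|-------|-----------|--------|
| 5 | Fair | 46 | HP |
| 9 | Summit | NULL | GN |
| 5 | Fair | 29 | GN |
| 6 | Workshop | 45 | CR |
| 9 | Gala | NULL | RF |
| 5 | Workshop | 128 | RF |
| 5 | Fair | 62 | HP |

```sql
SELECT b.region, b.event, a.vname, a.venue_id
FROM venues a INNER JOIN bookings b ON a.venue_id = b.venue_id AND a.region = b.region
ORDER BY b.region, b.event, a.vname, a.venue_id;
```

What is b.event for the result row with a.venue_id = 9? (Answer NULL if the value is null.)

Gala

INNER JOIN keeps only pairs where the ON condition holds.
Matching on a.venue_id = b.venue_id AND a.region = b.region. A NULL in a compared column never satisfies the condition.
- a[0] venue_id=1, region=RF → no match; dropped.
- a[1] venue_id=1, region=RF → no match; dropped.
- a[2] venue_id=8, region=GN → no match; dropped.
- a[3] venue_id=9, region=RF → 1 match(es) in b → 1 row(s).
- a[4] venue_id=NULL, region=RF → no match; dropped.
- a[5] venue_id=8, region=GN → no match; dropped.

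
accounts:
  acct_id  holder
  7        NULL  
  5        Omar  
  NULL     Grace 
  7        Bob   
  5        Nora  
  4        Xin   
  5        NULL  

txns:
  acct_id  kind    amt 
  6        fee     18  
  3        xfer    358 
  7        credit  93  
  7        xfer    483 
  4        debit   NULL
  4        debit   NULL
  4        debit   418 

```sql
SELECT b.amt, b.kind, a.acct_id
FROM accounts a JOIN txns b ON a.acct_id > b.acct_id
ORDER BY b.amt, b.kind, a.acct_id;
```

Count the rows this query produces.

23

INNER JOIN keeps only pairs where the ON condition holds.
Matching on a.acct_id > b.acct_id. A NULL in a compared column never satisfies the condition.
Matched pairs: 23.
Total: 23 rows.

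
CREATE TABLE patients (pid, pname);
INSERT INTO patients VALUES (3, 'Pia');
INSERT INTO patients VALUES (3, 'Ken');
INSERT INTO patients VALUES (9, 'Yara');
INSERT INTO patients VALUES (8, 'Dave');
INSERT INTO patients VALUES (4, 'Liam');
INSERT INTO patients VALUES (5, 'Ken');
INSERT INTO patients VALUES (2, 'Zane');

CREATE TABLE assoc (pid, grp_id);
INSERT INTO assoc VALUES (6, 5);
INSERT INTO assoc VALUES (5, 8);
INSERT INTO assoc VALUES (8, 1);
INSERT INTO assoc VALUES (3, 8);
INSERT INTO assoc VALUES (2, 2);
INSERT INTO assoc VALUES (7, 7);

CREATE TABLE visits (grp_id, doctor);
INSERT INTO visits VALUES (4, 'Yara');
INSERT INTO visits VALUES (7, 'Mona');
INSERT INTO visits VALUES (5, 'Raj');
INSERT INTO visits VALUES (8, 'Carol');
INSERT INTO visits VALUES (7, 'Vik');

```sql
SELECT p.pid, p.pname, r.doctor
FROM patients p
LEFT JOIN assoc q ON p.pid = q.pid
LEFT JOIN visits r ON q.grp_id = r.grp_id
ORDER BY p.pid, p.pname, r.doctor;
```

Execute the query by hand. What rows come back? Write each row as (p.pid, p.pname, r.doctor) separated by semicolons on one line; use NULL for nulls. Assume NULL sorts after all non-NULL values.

Evaluate left to right. First `patients p LEFT JOIN assoc q` on pid: 7 row(s).
Then LEFT JOIN `visits r` on grp_id: each of those 7 rows is kept; rows whose q.grp_id has no match in r get NULL for r's columns.

(2, Zane, NULL); (3, Ken, Carol); (3, Pia, Carol); (4, Liam, NULL); (5, Ken, Carol); (8, Dave, NULL); (9, Yara, NULL)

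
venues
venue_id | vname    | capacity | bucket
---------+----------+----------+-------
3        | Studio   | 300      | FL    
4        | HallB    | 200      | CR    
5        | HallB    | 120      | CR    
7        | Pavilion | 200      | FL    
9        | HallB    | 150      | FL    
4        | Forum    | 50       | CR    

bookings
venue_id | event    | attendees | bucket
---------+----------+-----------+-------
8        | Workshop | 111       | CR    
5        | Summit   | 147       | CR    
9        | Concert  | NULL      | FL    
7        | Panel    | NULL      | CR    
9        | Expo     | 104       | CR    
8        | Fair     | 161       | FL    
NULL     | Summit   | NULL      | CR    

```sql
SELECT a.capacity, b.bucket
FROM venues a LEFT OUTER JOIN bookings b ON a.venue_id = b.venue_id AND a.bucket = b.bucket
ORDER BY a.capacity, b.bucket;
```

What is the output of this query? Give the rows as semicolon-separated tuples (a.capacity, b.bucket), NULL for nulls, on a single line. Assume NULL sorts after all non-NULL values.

(50, NULL); (120, CR); (150, FL); (200, NULL); (200, NULL); (300, NULL)

LEFT JOIN keeps every row from `venues`; unmatched rows get NULL for `bookings`'s columns.
Matching on a.venue_id = b.venue_id AND a.bucket = b.bucket. A NULL in a compared column never satisfies the condition.
- a[0] venue_id=3, bucket=FL → no match; kept with NULLs on the b side.
- a[1] venue_id=4, bucket=CR → no match; kept with NULLs on the b side.
- a[2] venue_id=5, bucket=CR → 1 match(es) in b → 1 row(s).
- a[3] venue_id=7, bucket=FL → no match; kept with NULLs on the b side.
- a[4] venue_id=9, bucket=FL → 1 match(es) in b → 1 row(s).
- a[5] venue_id=4, bucket=CR → no match; kept with NULLs on the b side.
After projecting and ordering:
a.capacity | b.bucket
50 | NULL
120 | CR
150 | FL
200 | NULL
200 | NULL
300 | NULL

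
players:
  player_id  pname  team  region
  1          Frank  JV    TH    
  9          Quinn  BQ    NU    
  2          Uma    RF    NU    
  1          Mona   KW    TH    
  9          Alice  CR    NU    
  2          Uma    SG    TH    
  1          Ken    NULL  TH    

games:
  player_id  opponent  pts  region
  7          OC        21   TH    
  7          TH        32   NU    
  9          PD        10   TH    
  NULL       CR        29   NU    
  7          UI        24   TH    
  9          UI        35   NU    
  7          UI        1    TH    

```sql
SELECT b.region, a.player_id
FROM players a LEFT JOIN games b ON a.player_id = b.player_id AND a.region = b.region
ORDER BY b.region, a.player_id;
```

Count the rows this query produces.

LEFT JOIN keeps every row from `players`; unmatched rows get NULL for `games`'s columns.
Matching on a.player_id = b.player_id AND a.region = b.region. A NULL in a compared column never satisfies the condition.
- a[0] player_id=1, region=TH → no match; kept with NULLs on the b side.
- a[1] player_id=9, region=NU → 1 match(es) in b → 1 row(s).
- a[2] player_id=2, region=NU → no match; kept with NULLs on the b side.
- a[3] player_id=1, region=TH → no match; kept with NULLs on the b side.
- a[4] player_id=9, region=NU → 1 match(es) in b → 1 row(s).
- a[5] player_id=2, region=TH → no match; kept with NULLs on the b side.
- a[6] player_id=1, region=TH → no match; kept with NULLs on the b side.
Total: 2 matched + 5 padded = 7 rows.

7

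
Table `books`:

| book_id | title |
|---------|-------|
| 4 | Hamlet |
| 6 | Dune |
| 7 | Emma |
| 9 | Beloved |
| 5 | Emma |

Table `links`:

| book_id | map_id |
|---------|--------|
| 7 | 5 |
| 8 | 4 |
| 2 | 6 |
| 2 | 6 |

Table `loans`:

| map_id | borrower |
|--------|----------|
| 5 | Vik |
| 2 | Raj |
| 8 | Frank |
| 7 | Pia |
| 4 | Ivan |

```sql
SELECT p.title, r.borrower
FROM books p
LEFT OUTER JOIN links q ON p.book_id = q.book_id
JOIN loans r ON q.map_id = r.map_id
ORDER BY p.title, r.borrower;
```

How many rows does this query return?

Step 1 — p LEFT JOIN q on book_id → 5 row(s).
Then INNER JOIN `loans r` on map_id: keep only rows whose q.map_id appears in r.
Result: 1 row(s).

1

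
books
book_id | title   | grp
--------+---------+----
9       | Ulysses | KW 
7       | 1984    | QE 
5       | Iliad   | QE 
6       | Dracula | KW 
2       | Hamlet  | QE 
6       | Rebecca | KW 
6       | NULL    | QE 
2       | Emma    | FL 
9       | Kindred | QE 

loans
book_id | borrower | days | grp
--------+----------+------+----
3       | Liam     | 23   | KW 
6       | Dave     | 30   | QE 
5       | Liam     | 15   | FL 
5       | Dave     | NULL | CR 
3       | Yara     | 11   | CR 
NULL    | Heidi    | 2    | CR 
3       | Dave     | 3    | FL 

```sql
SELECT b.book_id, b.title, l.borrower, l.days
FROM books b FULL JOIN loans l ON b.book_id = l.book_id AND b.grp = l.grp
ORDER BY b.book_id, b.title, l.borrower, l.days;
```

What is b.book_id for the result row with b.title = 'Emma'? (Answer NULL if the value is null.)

2

FULL OUTER JOIN keeps every row from both sides; unmatched rows get NULL for the other side's columns.
Matching on b.book_id = l.book_id AND b.grp = l.grp. A NULL in a compared column never satisfies the condition.
- b (book_id=9, grp=KW) has no partner → padded with NULL.
- b (book_id=7, grp=QE) has no partner → padded with NULL.
- b (book_id=5, grp=QE) has no partner → padded with NULL.
- b (book_id=6, grp=KW) has no partner → padded with NULL.
- b (book_id=2, grp=QE) has no partner → padded with NULL.
- b (book_id=6, grp=KW) has no partner → padded with NULL.
- b (book_id=6, grp=QE) pairs with 1 row(s) of l.
- b (book_id=2, grp=FL) has no partner → padded with NULL.
- b (book_id=9, grp=QE) has no partner → padded with NULL.
- 6 row(s) from l found no b partner → padded with NULL.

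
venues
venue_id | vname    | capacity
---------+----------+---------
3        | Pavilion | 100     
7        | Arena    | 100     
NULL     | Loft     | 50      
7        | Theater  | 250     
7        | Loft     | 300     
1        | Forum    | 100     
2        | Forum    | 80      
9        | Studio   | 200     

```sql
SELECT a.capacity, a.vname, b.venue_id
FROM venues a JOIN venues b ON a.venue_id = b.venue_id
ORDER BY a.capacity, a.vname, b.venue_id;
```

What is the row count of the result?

13

INNER JOIN keeps only pairs where the ON condition holds.
Matching on a.venue_id = b.venue_id. A NULL in a compared column never satisfies the condition.
- a row (venue_id=3): matches 1 b row(s) → 1 output row(s).
- a row (venue_id=7): matches 3 b row(s) → 3 output row(s).
- a row (venue_id=NULL): no match → dropped.
- a row (venue_id=7): matches 3 b row(s) → 3 output row(s).
- a row (venue_id=7): matches 3 b row(s) → 3 output row(s).
- a row (venue_id=1): matches 1 b row(s) → 1 output row(s).
- a row (venue_id=2): matches 1 b row(s) → 1 output row(s).
- a row (venue_id=9): matches 1 b row(s) → 1 output row(s).
Total: 13 rows.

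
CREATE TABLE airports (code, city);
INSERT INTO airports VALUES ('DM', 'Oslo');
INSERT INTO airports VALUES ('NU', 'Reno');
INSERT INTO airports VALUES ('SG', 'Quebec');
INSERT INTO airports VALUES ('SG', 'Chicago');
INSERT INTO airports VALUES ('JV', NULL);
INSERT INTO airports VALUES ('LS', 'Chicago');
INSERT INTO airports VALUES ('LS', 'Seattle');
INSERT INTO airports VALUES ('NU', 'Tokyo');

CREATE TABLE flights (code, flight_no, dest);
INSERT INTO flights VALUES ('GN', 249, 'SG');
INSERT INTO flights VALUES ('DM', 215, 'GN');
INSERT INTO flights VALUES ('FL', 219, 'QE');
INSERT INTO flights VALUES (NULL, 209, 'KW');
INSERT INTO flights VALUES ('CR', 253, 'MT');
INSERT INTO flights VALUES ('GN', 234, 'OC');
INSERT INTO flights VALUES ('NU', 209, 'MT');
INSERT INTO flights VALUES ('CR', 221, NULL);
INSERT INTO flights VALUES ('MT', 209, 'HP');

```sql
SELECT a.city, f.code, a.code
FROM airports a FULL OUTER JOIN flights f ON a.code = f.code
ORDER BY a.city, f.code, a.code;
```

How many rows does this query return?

FULL OUTER JOIN keeps every row from both sides; unmatched rows get NULL for the other side's columns.
Matching on a.code = f.code. A NULL in a compared column never satisfies the condition.
- code=DM: 1 matching f row(s), so 1 row(s) emitted.
- code=NU: 1 matching f row(s), so 1 row(s) emitted.
- code=SG: no f row matches, row kept with f columns NULL.
- code=SG: no f row matches, row kept with f columns NULL.
- code=JV: no f row matches, row kept with f columns NULL.
- code=LS: no f row matches, row kept with f columns NULL.
- code=LS: no f row matches, row kept with f columns NULL.
- code=NU: 1 matching f row(s), so 1 row(s) emitted.
- 7 row(s) from f found no a partner → padded with NULL.
Total: 3 matched + 12 padded = 15 rows.

15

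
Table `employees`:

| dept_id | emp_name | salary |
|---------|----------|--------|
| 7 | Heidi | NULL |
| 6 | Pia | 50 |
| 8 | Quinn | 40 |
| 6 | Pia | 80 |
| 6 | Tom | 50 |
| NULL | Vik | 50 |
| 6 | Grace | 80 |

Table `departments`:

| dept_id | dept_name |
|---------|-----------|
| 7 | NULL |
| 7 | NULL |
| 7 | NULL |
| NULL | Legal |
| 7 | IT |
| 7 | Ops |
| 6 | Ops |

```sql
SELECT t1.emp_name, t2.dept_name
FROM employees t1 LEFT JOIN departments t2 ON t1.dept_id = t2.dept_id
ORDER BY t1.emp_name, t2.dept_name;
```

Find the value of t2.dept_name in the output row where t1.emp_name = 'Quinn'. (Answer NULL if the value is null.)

LEFT JOIN keeps every row from `employees`; unmatched rows get NULL for `departments`'s columns.
Matching on t1.dept_id = t2.dept_id. A NULL in a compared column never satisfies the condition.
Matched pairs: 9; unmatched t1 rows kept: 2.

NULL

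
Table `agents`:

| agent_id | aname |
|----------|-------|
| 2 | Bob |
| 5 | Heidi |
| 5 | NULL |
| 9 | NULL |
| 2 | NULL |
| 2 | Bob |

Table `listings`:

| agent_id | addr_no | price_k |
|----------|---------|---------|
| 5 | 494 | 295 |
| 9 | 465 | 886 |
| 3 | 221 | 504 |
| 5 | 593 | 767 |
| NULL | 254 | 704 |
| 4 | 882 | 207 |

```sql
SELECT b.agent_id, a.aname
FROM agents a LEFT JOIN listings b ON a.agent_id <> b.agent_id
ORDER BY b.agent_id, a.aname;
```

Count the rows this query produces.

25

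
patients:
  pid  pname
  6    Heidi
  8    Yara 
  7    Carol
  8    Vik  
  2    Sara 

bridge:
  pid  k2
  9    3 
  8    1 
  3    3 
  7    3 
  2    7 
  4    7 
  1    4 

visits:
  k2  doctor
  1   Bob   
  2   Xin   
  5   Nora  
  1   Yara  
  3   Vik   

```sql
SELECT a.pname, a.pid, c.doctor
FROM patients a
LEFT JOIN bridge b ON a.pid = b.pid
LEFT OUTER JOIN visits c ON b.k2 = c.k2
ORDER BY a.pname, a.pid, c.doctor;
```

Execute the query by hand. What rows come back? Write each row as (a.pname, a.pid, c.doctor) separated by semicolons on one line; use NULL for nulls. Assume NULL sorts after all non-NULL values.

(Carol, 7, Vik); (Heidi, 6, NULL); (Sara, 2, NULL); (Vik, 8, Bob); (Vik, 8, Yara); (Yara, 8, Bob); (Yara, 8, Yara)

Joins associate left-to-right: patients LEFT JOIN bridge on pid gives 5 intermediate row(s).
Then LEFT JOIN `visits c` on k2: each of those 5 rows is kept; rows whose b.k2 has no match in c get NULL for c's columns.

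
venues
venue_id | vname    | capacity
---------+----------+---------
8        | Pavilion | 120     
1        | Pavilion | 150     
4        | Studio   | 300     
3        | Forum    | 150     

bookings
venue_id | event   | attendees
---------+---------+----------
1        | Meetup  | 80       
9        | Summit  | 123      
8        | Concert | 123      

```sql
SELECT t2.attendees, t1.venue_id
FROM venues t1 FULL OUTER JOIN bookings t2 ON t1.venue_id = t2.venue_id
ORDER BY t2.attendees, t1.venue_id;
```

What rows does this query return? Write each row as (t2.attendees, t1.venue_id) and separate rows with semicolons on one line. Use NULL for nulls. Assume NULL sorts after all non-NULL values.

(80, 1); (123, 8); (123, NULL); (NULL, 3); (NULL, 4)

FULL OUTER JOIN keeps every row from both sides; unmatched rows get NULL for the other side's columns.
Matching on t1.venue_id = t2.venue_id.
- venue_id=8: 1 matching t2 row(s), so 1 row(s) emitted.
- venue_id=1: 1 matching t2 row(s), so 1 row(s) emitted.
- venue_id=4: no t2 row matches, row kept with t2 columns NULL.
- venue_id=3: no t2 row matches, row kept with t2 columns NULL.
- plus 1 unmatched t2 row(s), each kept with NULL t1 columns.
After projecting and ordering:
t2.attendees | t1.venue_id
80 | 1
123 | 8
123 | NULL
NULL | 3
NULL | 4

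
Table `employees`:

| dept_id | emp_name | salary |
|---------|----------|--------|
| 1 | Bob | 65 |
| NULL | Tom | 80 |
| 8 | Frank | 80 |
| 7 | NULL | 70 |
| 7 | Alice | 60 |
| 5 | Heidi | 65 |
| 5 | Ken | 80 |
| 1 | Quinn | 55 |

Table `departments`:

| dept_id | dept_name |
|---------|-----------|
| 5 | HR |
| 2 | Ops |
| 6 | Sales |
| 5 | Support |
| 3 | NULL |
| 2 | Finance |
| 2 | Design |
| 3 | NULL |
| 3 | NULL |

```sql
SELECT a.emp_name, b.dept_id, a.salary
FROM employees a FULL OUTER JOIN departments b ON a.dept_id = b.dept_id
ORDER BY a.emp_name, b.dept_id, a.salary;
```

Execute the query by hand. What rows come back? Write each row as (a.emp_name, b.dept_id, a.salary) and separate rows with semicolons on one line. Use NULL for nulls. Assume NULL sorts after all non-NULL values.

(Alice, NULL, 60); (Bob, NULL, 65); (Frank, NULL, 80); (Heidi, 5, 65); (Heidi, 5, 65); (Ken, 5, 80); (Ken, 5, 80); (Quinn, NULL, 55); (Tom, NULL, 80); (NULL, 2, NULL); (NULL, 2, NULL); (NULL, 2, NULL); (NULL, 3, NULL); (NULL, 3, NULL); (NULL, 3, NULL); (NULL, 6, NULL); (NULL, NULL, 70)

FULL OUTER JOIN keeps every row from both sides; unmatched rows get NULL for the other side's columns.
Matching on a.dept_id = b.dept_id. A NULL in a compared column never satisfies the condition.
- a row (dept_id=1): no match → kept, b columns NULL.
- a row (dept_id=NULL): no match → kept, b columns NULL.
- a row (dept_id=8): no match → kept, b columns NULL.
- a row (dept_id=7): no match → kept, b columns NULL.
- a row (dept_id=7): no match → kept, b columns NULL.
- a row (dept_id=5): matches 2 b row(s) → 2 output row(s).
- a row (dept_id=5): matches 2 b row(s) → 2 output row(s).
- a row (dept_id=1): no match → kept, b columns NULL.
- plus 7 unmatched b row(s), each kept with NULL a columns.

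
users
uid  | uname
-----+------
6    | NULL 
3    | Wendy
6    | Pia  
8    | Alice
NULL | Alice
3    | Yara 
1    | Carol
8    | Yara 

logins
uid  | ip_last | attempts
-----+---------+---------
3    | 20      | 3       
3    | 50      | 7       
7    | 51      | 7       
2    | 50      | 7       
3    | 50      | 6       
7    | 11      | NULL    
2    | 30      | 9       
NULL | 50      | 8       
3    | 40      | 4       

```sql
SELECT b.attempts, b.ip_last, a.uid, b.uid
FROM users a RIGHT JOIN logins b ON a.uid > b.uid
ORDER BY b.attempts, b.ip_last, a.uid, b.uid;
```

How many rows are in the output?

33

RIGHT JOIN keeps every row from `logins`; unmatched rows get NULL for `users`'s columns.
Matching on a.uid > b.uid. A NULL in a compared column never satisfies the condition.
Matched pairs: 32; unmatched b rows kept: 1.
Total: 32 matched + 1 padded = 33 rows.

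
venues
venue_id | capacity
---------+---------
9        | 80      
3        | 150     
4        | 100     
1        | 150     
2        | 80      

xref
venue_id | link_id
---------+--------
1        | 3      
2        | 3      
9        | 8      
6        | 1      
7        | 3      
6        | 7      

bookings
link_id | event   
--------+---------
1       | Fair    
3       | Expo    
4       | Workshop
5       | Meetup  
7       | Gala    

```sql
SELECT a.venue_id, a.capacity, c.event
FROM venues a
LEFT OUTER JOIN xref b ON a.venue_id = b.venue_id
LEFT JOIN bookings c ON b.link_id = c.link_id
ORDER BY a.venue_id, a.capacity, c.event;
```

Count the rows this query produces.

5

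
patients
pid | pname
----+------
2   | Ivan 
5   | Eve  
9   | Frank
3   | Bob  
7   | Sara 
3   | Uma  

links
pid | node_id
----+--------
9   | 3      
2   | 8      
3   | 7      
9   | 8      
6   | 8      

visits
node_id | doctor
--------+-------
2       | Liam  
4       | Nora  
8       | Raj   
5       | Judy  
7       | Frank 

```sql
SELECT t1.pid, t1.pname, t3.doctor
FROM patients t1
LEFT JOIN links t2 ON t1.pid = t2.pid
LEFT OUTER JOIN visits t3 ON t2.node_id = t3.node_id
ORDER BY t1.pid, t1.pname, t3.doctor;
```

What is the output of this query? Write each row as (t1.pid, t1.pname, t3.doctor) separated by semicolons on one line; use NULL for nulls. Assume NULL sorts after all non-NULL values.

(2, Ivan, Raj); (3, Bob, Frank); (3, Uma, Frank); (5, Eve, NULL); (7, Sara, NULL); (9, Frank, Raj); (9, Frank, NULL)

Step 1 — t1 LEFT JOIN t2 on pid → 7 row(s).
Then LEFT JOIN `visits t3` on node_id: each of those 7 rows is kept; rows whose t2.node_id has no match in t3 get NULL for t3's columns.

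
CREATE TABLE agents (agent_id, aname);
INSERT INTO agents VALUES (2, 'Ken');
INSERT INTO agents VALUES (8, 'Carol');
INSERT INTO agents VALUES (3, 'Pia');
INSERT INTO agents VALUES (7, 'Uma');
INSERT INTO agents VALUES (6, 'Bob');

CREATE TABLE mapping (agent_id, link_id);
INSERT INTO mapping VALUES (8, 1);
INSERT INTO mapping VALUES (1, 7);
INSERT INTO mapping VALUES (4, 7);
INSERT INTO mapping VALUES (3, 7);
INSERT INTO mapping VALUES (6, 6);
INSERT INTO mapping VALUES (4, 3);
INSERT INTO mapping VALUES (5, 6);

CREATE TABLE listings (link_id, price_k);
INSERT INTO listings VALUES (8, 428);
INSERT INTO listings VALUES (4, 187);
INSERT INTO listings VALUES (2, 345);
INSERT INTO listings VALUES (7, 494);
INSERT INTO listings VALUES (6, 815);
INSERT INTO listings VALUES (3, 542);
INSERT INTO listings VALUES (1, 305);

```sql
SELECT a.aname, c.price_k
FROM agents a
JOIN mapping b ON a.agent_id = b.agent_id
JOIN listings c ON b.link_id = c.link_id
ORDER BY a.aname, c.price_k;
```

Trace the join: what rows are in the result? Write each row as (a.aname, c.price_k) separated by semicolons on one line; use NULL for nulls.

Joins associate left-to-right: agents INNER JOIN mapping on agent_id gives 3 intermediate row(s).
Then INNER JOIN `listings c` on link_id: keep only rows whose b.link_id appears in c.

(Bob, 815); (Carol, 305); (Pia, 494)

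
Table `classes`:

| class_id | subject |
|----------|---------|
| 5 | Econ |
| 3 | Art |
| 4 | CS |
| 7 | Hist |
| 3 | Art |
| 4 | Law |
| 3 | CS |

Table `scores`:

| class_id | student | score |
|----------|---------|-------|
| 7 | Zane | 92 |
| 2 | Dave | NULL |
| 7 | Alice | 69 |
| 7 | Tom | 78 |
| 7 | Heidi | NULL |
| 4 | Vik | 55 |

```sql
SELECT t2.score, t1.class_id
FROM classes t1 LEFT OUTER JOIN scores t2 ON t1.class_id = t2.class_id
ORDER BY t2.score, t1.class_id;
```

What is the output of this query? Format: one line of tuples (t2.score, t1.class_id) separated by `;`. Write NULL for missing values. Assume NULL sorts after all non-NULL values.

LEFT JOIN keeps every row from `classes`; unmatched rows get NULL for `scores`'s columns.
Matching on t1.class_id = t2.class_id.
- t1 (class_id=5) has no partner → padded with NULL.
- t1 (class_id=3) has no partner → padded with NULL.
- t1 (class_id=4) pairs with 1 row(s) of t2.
- t1 (class_id=7) pairs with 4 row(s) of t2.
- t1 (class_id=3) has no partner → padded with NULL.
- t1 (class_id=4) pairs with 1 row(s) of t2.
- t1 (class_id=3) has no partner → padded with NULL.
After projecting and ordering:
t2.score | t1.class_id
55 | 4
55 | 4
69 | 7
78 | 7
92 | 7
NULL | 3
NULL | 3
NULL | 3
NULL | 5
NULL | 7

(55, 4); (55, 4); (69, 7); (78, 7); (92, 7); (NULL, 3); (NULL, 3); (NULL, 3); (NULL, 5); (NULL, 7)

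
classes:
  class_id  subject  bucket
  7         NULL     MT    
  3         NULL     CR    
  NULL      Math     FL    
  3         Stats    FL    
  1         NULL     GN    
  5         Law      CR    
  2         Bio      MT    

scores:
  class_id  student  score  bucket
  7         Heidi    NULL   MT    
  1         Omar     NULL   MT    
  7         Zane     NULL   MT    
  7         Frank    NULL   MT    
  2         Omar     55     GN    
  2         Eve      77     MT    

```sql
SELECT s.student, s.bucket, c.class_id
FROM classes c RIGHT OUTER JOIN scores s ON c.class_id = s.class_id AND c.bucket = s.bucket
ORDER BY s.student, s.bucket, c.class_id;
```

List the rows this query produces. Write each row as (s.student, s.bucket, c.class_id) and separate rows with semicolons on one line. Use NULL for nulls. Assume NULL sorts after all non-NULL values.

RIGHT JOIN keeps every row from `scores`; unmatched rows get NULL for `classes`'s columns.
Matching on c.class_id = s.class_id AND c.bucket = s.bucket. A NULL in a compared column never satisfies the condition.
Matched pairs: 4; unmatched s rows kept: 2.

(Eve, MT, 2); (Frank, MT, 7); (Heidi, MT, 7); (Omar, GN, NULL); (Omar, MT, NULL); (Zane, MT, 7)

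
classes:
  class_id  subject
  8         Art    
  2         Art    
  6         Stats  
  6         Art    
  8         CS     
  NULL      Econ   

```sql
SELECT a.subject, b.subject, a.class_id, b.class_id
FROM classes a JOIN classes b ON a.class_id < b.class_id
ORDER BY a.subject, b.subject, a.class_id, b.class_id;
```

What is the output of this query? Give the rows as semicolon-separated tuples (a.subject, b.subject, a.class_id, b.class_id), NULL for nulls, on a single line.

(Art, Art, 2, 6); (Art, Art, 2, 8); (Art, Art, 6, 8); (Art, CS, 2, 8); (Art, CS, 6, 8); (Art, Stats, 2, 6); (Stats, Art, 6, 8); (Stats, CS, 6, 8)

INNER JOIN keeps only pairs where the ON condition holds.
Matching on a.class_id < b.class_id. A NULL in a compared column never satisfies the condition.
- a row (class_id=8): no match → dropped.
- a row (class_id=2): matches 4 b row(s) → 4 output row(s).
- a row (class_id=6): matches 2 b row(s) → 2 output row(s).
- a row (class_id=6): matches 2 b row(s) → 2 output row(s).
- a row (class_id=8): no match → dropped.
- a row (class_id=NULL): no match → dropped.
After projecting and ordering:
a.subject | b.subject | a.class_id | b.class_id
Art | Art | 2 | 6
Art | Art | 2 | 8
Art | Art | 6 | 8
Art | CS | 2 | 8
Art | CS | 6 | 8
Art | Stats | 2 | 6
Stats | Art | 6 | 8
Stats | CS | 6 | 8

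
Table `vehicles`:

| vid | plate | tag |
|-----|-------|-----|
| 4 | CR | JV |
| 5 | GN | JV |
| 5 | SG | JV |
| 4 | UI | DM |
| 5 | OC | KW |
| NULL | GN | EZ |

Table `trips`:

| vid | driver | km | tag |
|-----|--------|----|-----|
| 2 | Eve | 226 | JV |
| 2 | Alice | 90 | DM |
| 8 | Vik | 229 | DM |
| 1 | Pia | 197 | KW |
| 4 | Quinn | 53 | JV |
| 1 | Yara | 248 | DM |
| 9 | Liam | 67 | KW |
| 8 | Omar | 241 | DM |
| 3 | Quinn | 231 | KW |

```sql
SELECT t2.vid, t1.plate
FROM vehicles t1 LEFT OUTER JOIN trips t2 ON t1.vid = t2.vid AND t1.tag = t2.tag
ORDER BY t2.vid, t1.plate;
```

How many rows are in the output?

LEFT JOIN keeps every row from `vehicles`; unmatched rows get NULL for `trips`'s columns.
Matching on t1.vid = t2.vid AND t1.tag = t2.tag. A NULL in a compared column never satisfies the condition.
- vid=4, tag=JV: 1 matching t2 row(s), so 1 row(s) emitted.
- vid=5, tag=JV: no t2 row matches, row kept with t2 columns NULL.
- vid=5, tag=JV: no t2 row matches, row kept with t2 columns NULL.
- vid=4, tag=DM: no t2 row matches, row kept with t2 columns NULL.
- vid=5, tag=KW: no t2 row matches, row kept with t2 columns NULL.
- vid=NULL, tag=EZ: no t2 row matches, row kept with t2 columns NULL.
Total: 1 matched + 5 padded = 6 rows.

6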